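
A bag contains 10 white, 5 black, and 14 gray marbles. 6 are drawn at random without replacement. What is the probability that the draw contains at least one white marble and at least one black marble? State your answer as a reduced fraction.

There are C(29,6) = 475020 possible draws.
By inclusion-exclusion on the complements, draws missing all white or all black: C(19,6) + C(24,6) − C(14,6) = 27132 + 134596 − 3003 = 158725.
So draws with at least one of each: 475020 − 158725 = 316295, probability 316295/475020 = 9037/13572.

9037/13572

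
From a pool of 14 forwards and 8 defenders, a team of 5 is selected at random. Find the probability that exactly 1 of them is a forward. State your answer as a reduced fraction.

The sample space is all 5-subsets of the 22: C(22,5) = 26334.
Selections with exactly 1 forward: choose 1 of the 14 forwards and 4 of the 8 defenders, C(14,1)·C(8,4) = 14·70 = 980.
Probability = 980/26334 = 70/1881.

70/1881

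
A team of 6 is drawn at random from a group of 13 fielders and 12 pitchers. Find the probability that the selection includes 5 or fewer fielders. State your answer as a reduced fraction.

There are C(25,6) = 177100 ways to choose the 6.
The complement is exactly 6 fielders: C(13,6)·C(12,0) = 1716.
Probability = 1 − 1716/177100 = 175384/177100 = 3986/4025.

3986/4025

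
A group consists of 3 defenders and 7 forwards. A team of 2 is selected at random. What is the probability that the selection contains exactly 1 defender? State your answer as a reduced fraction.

Total number of selections: C(10,2) = 45.
Selections with exactly 1 defender: choose 1 of the 3 defenders and 1 of the 7 forwards, C(3,1)·C(7,1) = 3·7 = 21.
Probability = 21/45 = 7/15.

7/15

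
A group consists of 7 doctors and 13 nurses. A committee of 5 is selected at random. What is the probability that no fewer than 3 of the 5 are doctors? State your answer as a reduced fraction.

1603/7752

Total selections: C(20,5) = 15504.
Favorable selections (no fewer than 3 doctors): C(7,3)·C(13,2) + C(7,4)·C(13,1) + C(7,5)·C(13,0) = 2730 + 455 + 21 = 3206.
Probability = 3206/15504 = 1603/7752.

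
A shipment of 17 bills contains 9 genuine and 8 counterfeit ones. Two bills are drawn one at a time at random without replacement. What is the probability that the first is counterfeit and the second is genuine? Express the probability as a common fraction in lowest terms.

9/34

Multiply the conditional probabilities at each draw: 8/17 · 9/16 = 72/272 = 9/34.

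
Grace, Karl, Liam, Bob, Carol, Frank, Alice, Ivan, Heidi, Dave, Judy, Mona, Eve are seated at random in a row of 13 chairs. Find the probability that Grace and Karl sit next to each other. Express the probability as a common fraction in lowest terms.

There are 13! = 6227020800 arrangements.
Treat Grace and Karl as a block: 12! arrangements of the blocks × 2 orders within the block = 2·479001600 = 958003200.
Probability = 958003200/6227020800 = 2/13.

2/13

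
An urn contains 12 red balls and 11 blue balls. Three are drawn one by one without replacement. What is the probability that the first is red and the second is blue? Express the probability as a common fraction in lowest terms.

Multiply the conditional probabilities at each draw: 12/23 · 11/22 = 132/506 = 6/23.

6/23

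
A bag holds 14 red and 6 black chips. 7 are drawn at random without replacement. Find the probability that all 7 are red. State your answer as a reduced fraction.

There are C(20,7) = 77520 possible selections.
Selections with all red: C(14,7) = 3432.
Probability = 3432/77520 = 143/3230.

143/3230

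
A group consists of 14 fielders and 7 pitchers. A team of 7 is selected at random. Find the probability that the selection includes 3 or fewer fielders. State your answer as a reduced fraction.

Total selections: C(21,7) = 116280.
Favorable selections (3 or fewer fielders): C(14,0)·C(7,7) + C(14,1)·C(7,6) + C(14,2)·C(7,5) + C(14,3)·C(7,4) = 1 + 98 + 1911 + 12740 = 14750.
Probability = 14750/116280 = 1475/11628.

1475/11628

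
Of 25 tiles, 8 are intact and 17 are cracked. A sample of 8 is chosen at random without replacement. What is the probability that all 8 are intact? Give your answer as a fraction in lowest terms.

1/1081575

There are C(25,8) = 1081575 possible selections.
Selections with all intact: C(8,8) = 1.
Probability = 1/1081575.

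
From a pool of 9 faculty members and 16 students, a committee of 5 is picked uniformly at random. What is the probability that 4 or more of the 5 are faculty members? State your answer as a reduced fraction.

There are C(25,5) = 53130 ways to choose the 5.
Favorable selections (4 or more faculty members): C(9,4)·C(16,1) + C(9,5)·C(16,0) = 2016 + 126 = 2142.
Probability = 2142/53130 = 51/1265.

51/1265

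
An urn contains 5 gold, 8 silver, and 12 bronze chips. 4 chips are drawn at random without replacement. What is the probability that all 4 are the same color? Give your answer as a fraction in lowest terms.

57/1265

There are C(25,4) = 12650 ways to draw 4 chips.
All same color: C(5,4) + C(8,4) + C(12,4) = 5 + 70 + 495 = 570.
Probability = 570/12650 = 57/1265.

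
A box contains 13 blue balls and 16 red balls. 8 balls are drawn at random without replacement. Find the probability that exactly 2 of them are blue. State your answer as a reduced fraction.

1456/10005

There are C(29,8) = 4292145 ways to choose 8 from 29.
Selections with exactly 2 blue: choose 2 of the 13 blue and 6 of the 16 red, C(13,2)·C(16,6) = 78·8008 = 624624.
Probability = 624624/4292145 = 1456/10005.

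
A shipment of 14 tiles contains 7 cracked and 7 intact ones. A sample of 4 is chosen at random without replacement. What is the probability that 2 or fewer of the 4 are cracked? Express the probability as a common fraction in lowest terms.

103/143

There are C(14,4) = 1001 ways to choose the 4.
Count the complement (more than 2 cracked): C(7,3)·C(7,1) + C(7,4)·C(7,0) = 245 + 35 = 280.
Probability = 1 − 280/1001 = 721/1001 = 103/143.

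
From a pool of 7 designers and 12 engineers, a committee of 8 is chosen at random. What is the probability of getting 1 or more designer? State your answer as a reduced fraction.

There are C(19,8) = 75582 ways to choose the 8.
The complement is all 8 are engineers: C(12,8) = 495.
Probability = 1 − 495/75582 = 75087/75582 = 8343/8398.

8343/8398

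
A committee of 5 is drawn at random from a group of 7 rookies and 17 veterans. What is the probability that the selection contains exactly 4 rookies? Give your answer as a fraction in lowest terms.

85/6072

The sample space is all 5-subsets of the 24: C(24,5) = 42504.
Selections with exactly 4 rookies: choose 4 of the 7 rookies and 1 of the 17 veterans, C(7,4)·C(17,1) = 35·17 = 595.
Probability = 595/42504 = 85/6072.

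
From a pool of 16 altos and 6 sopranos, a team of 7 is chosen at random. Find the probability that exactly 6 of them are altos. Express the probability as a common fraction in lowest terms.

91/323

The sample space is all 7-subsets of the 22: C(22,7) = 170544.
Selections with exactly 6 altos: choose 6 of the 16 altos and 1 of the 6 sopranos, C(16,6)·C(6,1) = 8008·6 = 48048.
Probability = 48048/170544 = 91/323.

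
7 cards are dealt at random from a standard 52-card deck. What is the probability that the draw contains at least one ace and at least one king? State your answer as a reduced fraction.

There are C(52,7) = 133784560 possible draws.
By inclusion-exclusion on the complements, draws missing all aces or all kings: C(48,7) + C(48,7) − C(44,7) = 73629072 + 73629072 − 38320568 = 108937576.
So draws with at least one of each: 133784560 − 108937576 = 24846984, probability 24846984/133784560 = 3105873/16723070.

3105873/16723070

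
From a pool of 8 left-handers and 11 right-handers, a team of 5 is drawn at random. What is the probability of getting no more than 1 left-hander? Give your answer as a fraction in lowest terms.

517/1938

There are C(19,5) = 11628 ways to choose the 5.
Favorable selections (no more than 1 left-hander): C(8,0)·C(11,5) + C(8,1)·C(11,4) = 462 + 2640 = 3102.
Probability = 3102/11628 = 517/1938.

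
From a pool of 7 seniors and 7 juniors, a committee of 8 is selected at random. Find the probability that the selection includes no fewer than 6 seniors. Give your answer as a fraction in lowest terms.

2/39

Total selections: C(14,8) = 3003.
Favorable selections (no fewer than 6 seniors): C(7,6)·C(7,2) + C(7,7)·C(7,1) = 147 + 7 = 154.
Probability = 154/3003 = 2/39.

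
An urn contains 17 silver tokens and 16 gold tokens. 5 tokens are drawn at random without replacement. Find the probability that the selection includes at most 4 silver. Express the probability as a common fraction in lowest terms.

57787/59334

Total selections: C(33,5) = 237336.
Favorable selections (at most 4 silver): C(17,0)·C(16,5) + C(17,1)·C(16,4) + C(17,2)·C(16,3) + C(17,3)·C(16,2) + C(17,4)·C(16,1) = 4368 + 30940 + 76160 + 81600 + 38080 = 231148.
Probability = 231148/237336 = 57787/59334.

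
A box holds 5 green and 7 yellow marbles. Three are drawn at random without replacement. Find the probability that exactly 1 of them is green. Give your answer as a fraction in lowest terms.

The sample space is all 3-subsets of the 12: C(12,3) = 220.
Selections with exactly 1 green: choose 1 of the 5 green and 2 of the 7 yellow, C(5,1)·C(7,2) = 5·21 = 105.
Probability = 105/220 = 21/44.

21/44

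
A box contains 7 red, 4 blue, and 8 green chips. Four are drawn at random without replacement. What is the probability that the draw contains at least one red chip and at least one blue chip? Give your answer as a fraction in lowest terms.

There are C(19,4) = 3876 possible draws.
By inclusion-exclusion on the complements, draws missing all red or all blue: C(12,4) + C(15,4) − C(8,4) = 495 + 1365 − 70 = 1790.
So draws with at least one of each: 3876 − 1790 = 2086, probability 2086/3876 = 1043/1938.

1043/1938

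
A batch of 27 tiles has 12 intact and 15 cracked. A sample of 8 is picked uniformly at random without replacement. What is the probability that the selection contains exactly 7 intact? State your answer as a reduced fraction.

8/1495

The sample space is all 8-subsets of the 27: C(27,8) = 2220075.
Selections with exactly 7 intact: choose 7 of the 12 intact and 1 of the 15 cracked, C(12,7)·C(15,1) = 792·15 = 11880.
Probability = 11880/2220075 = 8/1495.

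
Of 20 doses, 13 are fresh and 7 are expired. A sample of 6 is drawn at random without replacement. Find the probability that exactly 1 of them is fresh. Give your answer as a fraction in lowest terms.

Total number of selections: C(20,6) = 38760.
Selections with exactly 1 fresh: choose 1 of the 13 fresh and 5 of the 7 expired, C(13,1)·C(7,5) = 13·21 = 273.
Probability = 273/38760 = 91/12920.

91/12920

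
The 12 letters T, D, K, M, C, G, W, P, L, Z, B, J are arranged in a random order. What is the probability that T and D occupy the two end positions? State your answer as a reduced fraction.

There are 12! = 479001600 arrangements.
Place T and D at the ends in 2 ways, arrange the remaining 10 in 10! = 3628800 ways: 2·3628800 = 7257600.
Probability = 7257600/479001600 = 1/66.

1/66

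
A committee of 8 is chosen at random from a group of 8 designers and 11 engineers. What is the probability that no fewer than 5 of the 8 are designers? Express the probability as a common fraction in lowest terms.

There are C(19,8) = 75582 ways to choose the 8.
Favorable selections (no fewer than 5 designers): C(8,5)·C(11,3) + C(8,6)·C(11,2) + C(8,7)·C(11,1) + C(8,8)·C(11,0) = 9240 + 1540 + 88 + 1 = 10869.
Probability = 10869/75582 = 3623/25194.

3623/25194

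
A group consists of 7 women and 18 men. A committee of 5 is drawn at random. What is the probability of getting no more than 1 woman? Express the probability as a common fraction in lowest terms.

There are C(25,5) = 53130 ways to choose the 5.
Favorable selections (no more than 1 woman): C(7,0)·C(18,5) + C(7,1)·C(18,4) = 8568 + 21420 = 29988.
Probability = 29988/53130 = 714/1265.

714/1265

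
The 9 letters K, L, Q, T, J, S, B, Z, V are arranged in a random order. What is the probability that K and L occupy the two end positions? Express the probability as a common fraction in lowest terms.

1/36

There are 9! = 362880 arrangements.
Place K and L at the ends in 2 ways, arrange the remaining 7 in 7! = 5040 ways: 2·5040 = 10080.
Probability = 10080/362880 = 1/36.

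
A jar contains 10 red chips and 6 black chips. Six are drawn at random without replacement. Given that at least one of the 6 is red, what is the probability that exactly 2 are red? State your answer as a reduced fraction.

Work in counts. Selections with at least one red: C(16,6) − C(6,6) = 8008 − 1 = 8007.
Of those, selections where exactly 2 are red: C(10,2)·C(6,4) = 45·15 = 675.
Conditional probability = 675/8007 = 225/2669.

225/2669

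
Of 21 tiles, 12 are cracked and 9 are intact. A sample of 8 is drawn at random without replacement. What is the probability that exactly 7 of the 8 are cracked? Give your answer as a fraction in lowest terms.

396/11305

Total number of selections: C(21,8) = 203490.
Selections with exactly 7 cracked: choose 7 of the 12 cracked and 1 of the 9 intact, C(12,7)·C(9,1) = 792·9 = 7128.
Probability = 7128/203490 = 396/11305.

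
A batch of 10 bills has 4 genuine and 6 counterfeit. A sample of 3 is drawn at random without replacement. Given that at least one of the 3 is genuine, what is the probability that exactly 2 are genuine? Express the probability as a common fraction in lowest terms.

9/25

Work in counts. Selections with at least one genuine: C(10,3) − C(6,3) = 120 − 20 = 100.
Of those, selections where exactly 2 are genuine: C(4,2)·C(6,1) = 6·6 = 36.
Conditional probability = 36/100 = 9/25.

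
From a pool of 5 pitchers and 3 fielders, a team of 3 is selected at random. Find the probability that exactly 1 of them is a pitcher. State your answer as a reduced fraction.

15/56

There are C(8,3) = 56 ways to choose 3 from 8.
Selections with exactly 1 pitcher: choose 1 of the 5 pitchers and 2 of the 3 fielders, C(5,1)·C(3,2) = 5·3 = 15.
Probability = 15/56.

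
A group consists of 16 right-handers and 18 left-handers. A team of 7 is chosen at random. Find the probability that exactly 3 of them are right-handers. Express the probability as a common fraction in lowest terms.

There are C(34,7) = 5379616 ways to choose 7 from 34.
Selections with exactly 3 right-handers: choose 3 of the 16 right-handers and 4 of the 18 left-handers, C(16,3)·C(18,4) = 560·3060 = 1713600.
Probability = 1713600/5379616 = 3150/9889.

3150/9889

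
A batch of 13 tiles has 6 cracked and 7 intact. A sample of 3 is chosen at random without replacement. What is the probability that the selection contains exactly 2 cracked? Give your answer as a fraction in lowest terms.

105/286

The sample space is all 3-subsets of the 13: C(13,3) = 286.
Selections with exactly 2 cracked: choose 2 of the 6 cracked and 1 of the 7 intact, C(6,2)·C(7,1) = 15·7 = 105.
Probability = 105/286.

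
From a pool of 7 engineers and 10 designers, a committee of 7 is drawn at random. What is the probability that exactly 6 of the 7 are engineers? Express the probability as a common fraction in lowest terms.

35/9724

There are C(17,7) = 19448 ways to choose 7 from 17.
Selections with exactly 6 engineers: choose 6 of the 7 engineers and 1 of the 10 designers, C(7,6)·C(10,1) = 7·10 = 70.
Probability = 70/19448 = 35/9724.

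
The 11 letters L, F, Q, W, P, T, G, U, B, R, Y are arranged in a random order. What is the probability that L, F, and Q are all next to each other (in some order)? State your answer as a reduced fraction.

3/55

There are 11! = 39916800 arrangements.
Treat the three as one block: 9! placements × 3! orders within the block = 362880·6 = 2177280.
Probability = 2177280/39916800 = 3/55.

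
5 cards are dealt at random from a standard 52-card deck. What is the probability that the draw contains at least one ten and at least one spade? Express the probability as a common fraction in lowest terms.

229297/866320

There are C(52,5) = 2598960 possible draws.
By inclusion-exclusion on the complements, draws missing all tens or all spades: C(48,5) + C(39,5) − C(36,5) = 1712304 + 575757 − 376992 = 1911069.
So draws with at least one of each: 2598960 − 1911069 = 687891, probability 687891/2598960 = 229297/866320.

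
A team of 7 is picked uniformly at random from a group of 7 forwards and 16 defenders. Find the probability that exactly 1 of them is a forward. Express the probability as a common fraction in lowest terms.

The sample space is all 7-subsets of the 23: C(23,7) = 245157.
Selections with exactly 1 forward: choose 1 of the 7 forwards and 6 of the 16 defenders, C(7,1)·C(16,6) = 7·8008 = 56056.
Probability = 56056/245157 = 5096/22287.

5096/22287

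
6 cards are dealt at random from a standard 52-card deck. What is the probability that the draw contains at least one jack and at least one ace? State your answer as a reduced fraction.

718637/5089630

There are C(52,6) = 20358520 possible draws.
By inclusion-exclusion on the complements, draws missing all jacks or all aces: C(48,6) + C(48,6) − C(44,6) = 12271512 + 12271512 − 7059052 = 17483972.
So draws with at least one of each: 20358520 − 17483972 = 2874548, probability 2874548/20358520 = 718637/5089630.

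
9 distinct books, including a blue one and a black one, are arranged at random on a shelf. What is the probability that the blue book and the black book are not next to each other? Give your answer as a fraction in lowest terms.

There are 9! = 362880 arrangements.
Arrangements with the blue book and the black book adjacent: 2·8! = 80640.
So not adjacent: 362880 − 80640 = 282240, probability 282240/362880 = 7/9.

7/9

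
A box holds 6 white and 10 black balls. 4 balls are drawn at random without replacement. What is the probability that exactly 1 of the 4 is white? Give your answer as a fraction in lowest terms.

36/91

The sample space is all 4-subsets of the 16: C(16,4) = 1820.
Selections with exactly 1 white: choose 1 of the 6 white and 3 of the 10 black, C(6,1)·C(10,3) = 6·120 = 720.
Probability = 720/1820 = 36/91.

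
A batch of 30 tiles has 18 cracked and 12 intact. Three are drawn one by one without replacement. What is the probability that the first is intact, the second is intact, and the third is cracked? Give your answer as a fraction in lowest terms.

99/1015

Multiply the conditional probabilities at each draw: 12/30 · 11/29 · 18/28 = 2376/24360 = 99/1015.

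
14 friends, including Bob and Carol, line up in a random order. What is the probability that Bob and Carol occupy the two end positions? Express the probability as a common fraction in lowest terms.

There are 14! = 87178291200 arrangements.
Place Bob and Carol at the ends in 2 ways, arrange the remaining 12 in 12! = 479001600 ways: 2·479001600 = 958003200.
Probability = 958003200/87178291200 = 1/91.

1/91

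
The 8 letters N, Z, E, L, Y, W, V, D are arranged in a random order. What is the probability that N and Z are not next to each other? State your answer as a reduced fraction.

3/4

There are 8! = 40320 arrangements.
Arrangements with N and Z adjacent: 2·7! = 10080.
So not adjacent: 40320 − 10080 = 30240, probability 30240/40320 = 3/4.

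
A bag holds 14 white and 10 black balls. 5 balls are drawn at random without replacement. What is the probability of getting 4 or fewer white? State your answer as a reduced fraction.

263/276

Total selections: C(24,5) = 42504.
The complement is exactly 5 white: C(14,5)·C(10,0) = 2002.
Probability = 1 − 2002/42504 = 40502/42504 = 263/276.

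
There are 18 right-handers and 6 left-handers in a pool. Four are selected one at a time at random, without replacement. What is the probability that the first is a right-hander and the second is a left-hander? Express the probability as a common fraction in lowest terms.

9/46

Multiply the conditional probabilities at each draw: 18/24 · 6/23 = 108/552 = 9/46.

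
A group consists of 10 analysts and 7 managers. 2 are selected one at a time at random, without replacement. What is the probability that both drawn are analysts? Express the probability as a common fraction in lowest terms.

45/136

Multiply the conditional probabilities at each draw: 10/17 · 9/16 = 90/272 = 45/136.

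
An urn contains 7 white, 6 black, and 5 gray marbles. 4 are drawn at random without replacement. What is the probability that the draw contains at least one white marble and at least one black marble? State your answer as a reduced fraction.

112/153

There are C(18,4) = 3060 possible draws.
By inclusion-exclusion on the complements, draws missing all white or all black: C(11,4) + C(12,4) − C(5,4) = 330 + 495 − 5 = 820.
So draws with at least one of each: 3060 − 820 = 2240, probability 2240/3060 = 112/153.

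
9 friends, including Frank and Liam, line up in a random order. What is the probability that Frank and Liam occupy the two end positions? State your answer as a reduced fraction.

1/36

There are 9! = 362880 arrangements.
Place Frank and Liam at the ends in 2 ways, arrange the remaining 7 in 7! = 5040 ways: 2·5040 = 10080.
Probability = 10080/362880 = 1/36.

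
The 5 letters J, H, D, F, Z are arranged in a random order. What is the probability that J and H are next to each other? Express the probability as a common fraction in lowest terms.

There are 5! = 120 arrangements.
Treat J and H as a block: 4! arrangements of the blocks × 2 orders within the block = 2·24 = 48.
Probability = 48/120 = 2/5.

2/5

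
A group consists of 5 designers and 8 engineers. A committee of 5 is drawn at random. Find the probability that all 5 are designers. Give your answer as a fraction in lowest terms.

1/1287

There are C(13,5) = 1287 possible selections.
Selections with all designers: C(5,5) = 1.
Probability = 1/1287.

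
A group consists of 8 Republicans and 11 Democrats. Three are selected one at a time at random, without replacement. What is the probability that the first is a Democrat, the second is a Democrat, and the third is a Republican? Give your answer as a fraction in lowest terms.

440/2907

Multiply the conditional probabilities at each draw: 11/19 · 10/18 · 8/17 = 880/5814 = 440/2907.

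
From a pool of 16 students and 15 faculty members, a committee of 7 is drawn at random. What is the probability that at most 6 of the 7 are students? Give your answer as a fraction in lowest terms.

40279/40455

Total selections: C(31,7) = 2629575.
The complement is exactly 7 students: C(16,7)·C(15,0) = 11440.
Probability = 1 − 11440/2629575 = 2618135/2629575 = 40279/40455.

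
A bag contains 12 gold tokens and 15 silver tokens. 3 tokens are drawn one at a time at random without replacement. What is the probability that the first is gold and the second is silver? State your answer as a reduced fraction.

10/39

Multiply the conditional probabilities at each draw: 12/27 · 15/26 = 180/702 = 10/39.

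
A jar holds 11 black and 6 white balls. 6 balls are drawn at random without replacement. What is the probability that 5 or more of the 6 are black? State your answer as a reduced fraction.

231/884

Total selections: C(17,6) = 12376.
Favorable selections (5 or more black): C(11,5)·C(6,1) + C(11,6)·C(6,0) = 2772 + 462 = 3234.
Probability = 3234/12376 = 231/884.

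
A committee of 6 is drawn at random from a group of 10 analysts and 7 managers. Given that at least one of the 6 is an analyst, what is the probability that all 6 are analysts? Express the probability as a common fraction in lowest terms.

10/589

Work in counts. Selections with at least one analyst: C(17,6) − C(7,6) = 12376 − 7 = 12369.
Of those, selections where all 6 are analysts: C(10,6) = 210.
Conditional probability = 210/12369 = 10/589.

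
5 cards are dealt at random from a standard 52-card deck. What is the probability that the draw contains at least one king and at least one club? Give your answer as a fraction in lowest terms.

229297/866320

There are C(52,5) = 2598960 possible draws.
By inclusion-exclusion on the complements, draws missing all kings or all clubs: C(48,5) + C(39,5) − C(36,5) = 1712304 + 575757 − 376992 = 1911069.
So draws with at least one of each: 2598960 − 1911069 = 687891, probability 687891/2598960 = 229297/866320.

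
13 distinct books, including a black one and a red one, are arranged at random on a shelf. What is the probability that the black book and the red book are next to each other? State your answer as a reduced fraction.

2/13

There are 13! = 6227020800 arrangements.
Treat the black book and the red book as a block: 12! arrangements of the blocks × 2 orders within the block = 2·479001600 = 958003200.
Probability = 958003200/6227020800 = 2/13.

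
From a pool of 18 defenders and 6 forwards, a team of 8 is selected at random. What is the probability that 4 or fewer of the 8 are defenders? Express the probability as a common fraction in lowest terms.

333/4807

Total selections: C(24,8) = 735471.
Favorable selections (4 or fewer defenders): C(18,2)·C(6,6) + C(18,3)·C(6,5) + C(18,4)·C(6,4) = 153 + 4896 + 45900 = 50949.
Probability = 50949/735471 = 333/4807.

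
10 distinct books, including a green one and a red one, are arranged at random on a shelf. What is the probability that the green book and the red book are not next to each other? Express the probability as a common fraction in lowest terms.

4/5

There are 10! = 3628800 arrangements.
Arrangements with the green book and the red book adjacent: 2·9! = 725760.
So not adjacent: 3628800 − 725760 = 2903040, probability 2903040/3628800 = 4/5.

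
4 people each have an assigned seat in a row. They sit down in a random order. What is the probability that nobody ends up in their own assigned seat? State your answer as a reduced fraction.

There are 4! = 24 seatings.
By inclusion-exclusion, seatings with no fixed points: C(4,0)·4! − C(4,1)·3! + C(4,2)·2! − C(4,3)·1! + C(4,4)·0! = 9.
Probability = 9/24 = 3/8.

3/8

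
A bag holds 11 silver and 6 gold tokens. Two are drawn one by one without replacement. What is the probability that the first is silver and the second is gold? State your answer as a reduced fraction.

33/136

Multiply the conditional probabilities at each draw: 11/17 · 6/16 = 66/272 = 33/136.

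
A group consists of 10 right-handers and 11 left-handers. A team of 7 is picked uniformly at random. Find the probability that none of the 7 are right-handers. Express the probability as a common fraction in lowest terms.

There are C(21,7) = 116280 possible selections.
Selections with no right-handers (all left-handers): C(11,7) = 330.
Probability = 330/116280 = 11/3876.

11/3876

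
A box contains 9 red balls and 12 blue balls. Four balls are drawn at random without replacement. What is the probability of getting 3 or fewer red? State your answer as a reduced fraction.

93/95

Total selections: C(21,4) = 5985.
Favorable selections (3 or fewer red): C(9,0)·C(12,4) + C(9,1)·C(12,3) + C(9,2)·C(12,2) + C(9,3)·C(12,1) = 495 + 1980 + 2376 + 1008 = 5859.
Probability = 5859/5985 = 93/95.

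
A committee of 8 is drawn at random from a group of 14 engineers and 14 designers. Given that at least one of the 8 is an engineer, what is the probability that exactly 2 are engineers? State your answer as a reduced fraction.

91/1034

Work in counts. Selections with at least one engineer: C(28,8) − C(14,8) = 3108105 − 3003 = 3105102.
Of those, selections where exactly 2 are engineers: C(14,2)·C(14,6) = 91·3003 = 273273.
Conditional probability = 273273/3105102 = 91/1034.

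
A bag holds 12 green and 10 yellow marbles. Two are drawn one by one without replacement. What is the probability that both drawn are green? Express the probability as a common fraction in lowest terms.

2/7

Multiply the conditional probabilities at each draw: 12/22 · 11/21 = 132/462 = 2/7.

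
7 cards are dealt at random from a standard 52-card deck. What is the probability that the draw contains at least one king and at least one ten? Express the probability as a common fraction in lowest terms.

3105873/16723070

There are C(52,7) = 133784560 possible draws.
By inclusion-exclusion on the complements, draws missing all kings or all tens: C(48,7) + C(48,7) − C(44,7) = 73629072 + 73629072 − 38320568 = 108937576.
So draws with at least one of each: 133784560 − 108937576 = 24846984, probability 24846984/133784560 = 3105873/16723070.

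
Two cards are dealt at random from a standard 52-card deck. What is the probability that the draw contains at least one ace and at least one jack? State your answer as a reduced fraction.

There are C(52,2) = 1326 possible draws.
By inclusion-exclusion on the complements, draws missing all aces or all jacks: C(48,2) + C(48,2) − C(44,2) = 1128 + 1128 − 946 = 1310.
So draws with at least one of each: 1326 − 1310 = 16, probability 16/1326 = 8/663.

8/663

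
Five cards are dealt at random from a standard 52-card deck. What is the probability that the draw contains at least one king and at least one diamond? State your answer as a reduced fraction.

There are C(52,5) = 2598960 possible draws.
By inclusion-exclusion on the complements, draws missing all kings or all diamonds: C(48,5) + C(39,5) − C(36,5) = 1712304 + 575757 − 376992 = 1911069.
So draws with at least one of each: 2598960 − 1911069 = 687891, probability 687891/2598960 = 229297/866320.

229297/866320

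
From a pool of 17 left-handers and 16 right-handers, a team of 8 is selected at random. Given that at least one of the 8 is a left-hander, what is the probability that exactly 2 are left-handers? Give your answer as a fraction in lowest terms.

224/2853

Work in counts. Selections with at least one left-hander: C(33,8) − C(16,8) = 13884156 − 12870 = 13871286.
Of those, selections where exactly 2 are left-handers: C(17,2)·C(16,6) = 136·8008 = 1089088.
Conditional probability = 1089088/13871286 = 224/2853.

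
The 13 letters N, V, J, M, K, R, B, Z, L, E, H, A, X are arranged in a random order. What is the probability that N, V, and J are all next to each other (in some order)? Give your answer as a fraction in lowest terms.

There are 13! = 6227020800 arrangements.
Treat the three as one block: 11! placements × 3! orders within the block = 39916800·6 = 239500800.
Probability = 239500800/6227020800 = 1/26.

1/26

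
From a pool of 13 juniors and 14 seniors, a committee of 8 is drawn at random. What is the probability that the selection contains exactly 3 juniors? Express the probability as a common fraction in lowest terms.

There are C(27,8) = 2220075 ways to choose 8 from 27.
Selections with exactly 3 juniors: choose 3 of the 13 juniors and 5 of the 14 seniors, C(13,3)·C(14,5) = 286·2002 = 572572.
Probability = 572572/2220075 = 4004/15525.

4004/15525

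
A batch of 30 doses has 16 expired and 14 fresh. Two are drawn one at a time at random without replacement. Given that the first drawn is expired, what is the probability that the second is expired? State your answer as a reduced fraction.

15/29

After removing one expired, 29 remain: 15 expired and 14 fresh.
So the probability the next is expired is 15/29.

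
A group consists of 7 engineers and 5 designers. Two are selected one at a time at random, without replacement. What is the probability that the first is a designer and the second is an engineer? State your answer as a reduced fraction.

35/132

Multiply the conditional probabilities at each draw: 5/12 · 7/11 = 35/132.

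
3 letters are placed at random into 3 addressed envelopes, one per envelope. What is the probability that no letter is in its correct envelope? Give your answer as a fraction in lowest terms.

1/3

There are 3! = 6 assignments.
By inclusion-exclusion, assignments with no fixed points: C(3,0)·3! − C(3,1)·2! + C(3,2)·1! − C(3,3)·0! = 2.
Probability = 2/6 = 1/3.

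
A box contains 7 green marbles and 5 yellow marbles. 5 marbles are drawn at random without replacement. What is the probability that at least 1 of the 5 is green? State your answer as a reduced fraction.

Total selections: C(12,5) = 792.
Favorable selections (at least 1 green): C(7,1)·C(5,4) + C(7,2)·C(5,3) + C(7,3)·C(5,2) + C(7,4)·C(5,1) + C(7,5)·C(5,0) = 35 + 210 + 350 + 175 + 21 = 791.
Probability = 791/792.

791/792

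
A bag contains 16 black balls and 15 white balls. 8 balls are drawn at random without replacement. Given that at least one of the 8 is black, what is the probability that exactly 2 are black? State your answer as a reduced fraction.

Work in counts. Selections with at least one black: C(31,8) − C(15,8) = 7888725 − 6435 = 7882290.
Of those, selections where exactly 2 are black: C(16,2)·C(15,6) = 120·5005 = 600600.
Conditional probability = 600600/7882290 = 1540/20211.

1540/20211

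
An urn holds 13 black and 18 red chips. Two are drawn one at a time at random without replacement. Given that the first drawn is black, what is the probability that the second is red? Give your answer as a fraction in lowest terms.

After removing one black, 30 remain: 12 black and 18 red.
So the probability the next is red is 18/30 = 3/5.

3/5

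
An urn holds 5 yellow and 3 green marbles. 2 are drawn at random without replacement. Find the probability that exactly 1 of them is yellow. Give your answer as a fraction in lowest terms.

Total number of selections: C(8,2) = 28.
Selections with exactly 1 yellow: choose 1 of the 5 yellow and 1 of the 3 green, C(5,1)·C(3,1) = 5·3 = 15.
Probability = 15/28.

15/28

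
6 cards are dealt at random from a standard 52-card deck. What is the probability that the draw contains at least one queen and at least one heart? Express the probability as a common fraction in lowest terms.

6772177/20358520

There are C(52,6) = 20358520 possible draws.
By inclusion-exclusion on the complements, draws missing all queens or all hearts: C(48,6) + C(39,6) − C(36,6) = 12271512 + 3262623 − 1947792 = 13586343.
So draws with at least one of each: 20358520 − 13586343 = 6772177, probability 6772177/20358520.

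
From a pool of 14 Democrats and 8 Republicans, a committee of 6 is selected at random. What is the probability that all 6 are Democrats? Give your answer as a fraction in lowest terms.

There are C(22,6) = 74613 possible selections.
Selections with all Democrats: C(14,6) = 3003.
Probability = 3003/74613 = 13/323.

13/323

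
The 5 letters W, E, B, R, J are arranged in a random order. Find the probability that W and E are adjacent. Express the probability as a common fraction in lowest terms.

2/5

There are 5! = 120 arrangements.
Treat W and E as a block: 4! arrangements of the blocks × 2 orders within the block = 2·24 = 48.
Probability = 48/120 = 2/5.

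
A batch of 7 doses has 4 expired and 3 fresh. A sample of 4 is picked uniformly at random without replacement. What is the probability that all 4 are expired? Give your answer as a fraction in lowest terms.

There are C(7,4) = 35 possible selections.
Selections with all expired: C(4,4) = 1.
Probability = 1/35.

1/35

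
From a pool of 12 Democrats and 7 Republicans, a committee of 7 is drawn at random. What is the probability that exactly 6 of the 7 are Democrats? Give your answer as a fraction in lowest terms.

The sample space is all 7-subsets of the 19: C(19,7) = 50388.
Selections with exactly 6 Democrats: choose 6 of the 12 Democrats and 1 of the 7 Republicans, C(12,6)·C(7,1) = 924·7 = 6468.
Probability = 6468/50388 = 539/4199.

539/4199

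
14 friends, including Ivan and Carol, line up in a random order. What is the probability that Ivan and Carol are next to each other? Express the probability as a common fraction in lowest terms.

1/7

There are 14! = 87178291200 arrangements.
Treat Ivan and Carol as a block: 13! arrangements of the blocks × 2 orders within the block = 2·6227020800 = 12454041600.
Probability = 12454041600/87178291200 = 1/7.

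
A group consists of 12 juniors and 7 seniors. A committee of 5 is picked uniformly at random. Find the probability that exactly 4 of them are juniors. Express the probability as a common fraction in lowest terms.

385/1292

There are C(19,5) = 11628 ways to choose 5 from 19.
Selections with exactly 4 juniors: choose 4 of the 12 juniors and 1 of the 7 seniors, C(12,4)·C(7,1) = 495·7 = 3465.
Probability = 3465/11628 = 385/1292.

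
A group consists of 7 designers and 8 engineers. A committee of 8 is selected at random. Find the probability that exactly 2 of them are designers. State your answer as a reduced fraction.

196/2145

There are C(15,8) = 6435 ways to choose 8 from 15.
Selections with exactly 2 designers: choose 2 of the 7 designers and 6 of the 8 engineers, C(7,2)·C(8,6) = 21·28 = 588.
Probability = 588/6435 = 196/2145.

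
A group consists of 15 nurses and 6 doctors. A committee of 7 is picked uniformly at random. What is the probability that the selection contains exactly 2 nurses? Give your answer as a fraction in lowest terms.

7/1292

There are C(21,7) = 116280 ways to choose 7 from 21.
Selections with exactly 2 nurses: choose 2 of the 15 nurses and 5 of the 6 doctors, C(15,2)·C(6,5) = 105·6 = 630.
Probability = 630/116280 = 7/1292.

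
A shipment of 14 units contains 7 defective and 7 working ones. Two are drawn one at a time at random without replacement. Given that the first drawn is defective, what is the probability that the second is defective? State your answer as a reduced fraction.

After removing one defective, 13 remain: 6 defective and 7 working.
So the probability the next is defective is 6/13.

6/13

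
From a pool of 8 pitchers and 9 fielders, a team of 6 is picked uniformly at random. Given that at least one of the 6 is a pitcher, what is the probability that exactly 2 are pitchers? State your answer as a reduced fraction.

Work in counts. Selections with at least one pitcher: C(17,6) − C(9,6) = 12376 − 84 = 12292.
Of those, selections where exactly 2 are pitchers: C(8,2)·C(9,4) = 28·126 = 3528.
Conditional probability = 3528/12292 = 126/439.

126/439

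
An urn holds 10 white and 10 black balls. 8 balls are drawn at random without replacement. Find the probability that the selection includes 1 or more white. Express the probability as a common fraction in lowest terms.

Total selections: C(20,8) = 125970.
Favorable selections (1 or more white): C(10,1)·C(10,7) + C(10,2)·C(10,6) + C(10,3)·C(10,5) + C(10,4)·C(10,4) + C(10,5)·C(10,3) + C(10,6)·C(10,2) + C(10,7)·C(10,1) + C(10,8)·C(10,0) = 1200 + 9450 + 30240 + 44100 + 30240 + 9450 + 1200 + 45 = 125925.
Probability = 125925/125970 = 8395/8398.

8395/8398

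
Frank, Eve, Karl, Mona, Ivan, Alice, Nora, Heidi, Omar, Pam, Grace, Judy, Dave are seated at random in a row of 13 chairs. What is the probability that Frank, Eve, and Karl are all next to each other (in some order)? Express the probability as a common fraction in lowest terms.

There are 13! = 6227020800 arrangements.
Treat the three as one block: 11! placements × 3! orders within the block = 39916800·6 = 239500800.
Probability = 239500800/6227020800 = 1/26.

1/26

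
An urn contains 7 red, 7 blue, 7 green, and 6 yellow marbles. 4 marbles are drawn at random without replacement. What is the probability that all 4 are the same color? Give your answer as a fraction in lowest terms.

There are C(27,4) = 17550 ways to draw 4 marbles.
All same color: C(7,4) + C(7,4) + C(7,4) + C(6,4) = 35 + 35 + 35 + 15 = 120.
Probability = 120/17550 = 4/585.

4/585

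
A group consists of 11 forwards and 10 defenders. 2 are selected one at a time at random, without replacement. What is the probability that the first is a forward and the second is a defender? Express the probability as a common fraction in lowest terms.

11/42

Multiply the conditional probabilities at each draw: 11/21 · 10/20 = 110/420 = 11/42.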